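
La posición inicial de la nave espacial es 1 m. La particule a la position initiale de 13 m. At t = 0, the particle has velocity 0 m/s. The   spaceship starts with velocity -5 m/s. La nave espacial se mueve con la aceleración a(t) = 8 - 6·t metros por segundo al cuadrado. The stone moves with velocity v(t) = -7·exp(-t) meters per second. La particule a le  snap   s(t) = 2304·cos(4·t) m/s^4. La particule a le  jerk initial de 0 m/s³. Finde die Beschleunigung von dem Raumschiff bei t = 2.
Wir haben die Beschleunigung a(t) = 8 - 6·t. Durch Einsetzen von t = 2: a(2) = -4.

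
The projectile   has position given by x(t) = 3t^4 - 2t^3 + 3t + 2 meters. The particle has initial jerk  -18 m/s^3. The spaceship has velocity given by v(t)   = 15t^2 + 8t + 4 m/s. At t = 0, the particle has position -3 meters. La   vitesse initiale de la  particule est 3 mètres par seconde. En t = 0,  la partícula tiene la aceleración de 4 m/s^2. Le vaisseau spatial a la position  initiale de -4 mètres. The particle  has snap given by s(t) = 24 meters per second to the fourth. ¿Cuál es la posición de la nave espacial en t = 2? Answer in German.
Wir müssen unsere Gleichung für die Geschwindigkeit v(t) = 15·t^2 + 8·t + 4 1-mal integrieren. Die Stammfunktion von der Geschwindigkeit ist die Position. Mit x(0) = -4 erhalten wir x(t) = 5·t^3 + 4·t^2 + 4·t - 4. Wir haben die Position x(t) = 5·t^3 + 4·t^2 + 4·t - 4. Durch Einsetzen von t = 2: x(2) = 60.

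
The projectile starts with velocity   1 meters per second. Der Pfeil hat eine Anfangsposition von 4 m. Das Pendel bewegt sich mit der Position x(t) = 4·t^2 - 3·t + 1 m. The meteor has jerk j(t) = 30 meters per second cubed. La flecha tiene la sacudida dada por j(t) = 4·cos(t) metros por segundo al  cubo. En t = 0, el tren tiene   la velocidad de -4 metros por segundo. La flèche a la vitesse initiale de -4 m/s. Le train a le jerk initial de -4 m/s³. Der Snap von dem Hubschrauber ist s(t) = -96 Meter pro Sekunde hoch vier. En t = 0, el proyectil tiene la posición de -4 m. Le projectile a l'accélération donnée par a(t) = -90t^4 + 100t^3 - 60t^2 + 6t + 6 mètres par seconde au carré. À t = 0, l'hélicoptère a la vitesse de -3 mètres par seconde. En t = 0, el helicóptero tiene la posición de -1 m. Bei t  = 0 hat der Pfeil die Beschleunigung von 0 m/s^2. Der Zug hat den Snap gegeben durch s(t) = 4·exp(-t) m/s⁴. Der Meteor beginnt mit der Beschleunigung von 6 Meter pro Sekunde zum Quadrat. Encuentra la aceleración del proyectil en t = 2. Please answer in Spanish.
De la ecuación de la aceleración a(t) = -90·t^4 + 100·t^3 - 60·t^2 + 6·t + 6, sustituimos t = 2 para obtener a = -862.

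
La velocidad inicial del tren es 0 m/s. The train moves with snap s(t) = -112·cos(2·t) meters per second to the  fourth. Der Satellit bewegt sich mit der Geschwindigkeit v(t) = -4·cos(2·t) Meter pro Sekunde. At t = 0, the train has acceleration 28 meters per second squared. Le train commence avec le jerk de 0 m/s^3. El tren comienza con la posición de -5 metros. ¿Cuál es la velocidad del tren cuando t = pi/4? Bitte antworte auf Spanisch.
Para resolver esto, necesitamos tomar 3 antiderivadas de nuestra ecuación del snap s(t) = -112·cos(2·t). La antiderivada del snap es la sacudida. Usando j(0) = 0, obtenemos j(t) = -56·sin(2·t). Tomando ∫j(t)dt y aplicando a(0) = 28, encontramos a(t) = 28·cos(2·t). Integrando la aceleración y usando la condición inicial v(0) = 0, obtenemos v(t) = 14·sin(2·t). Tenemos la velocidad v(t) = 14·sin(2·t). Sustituyendo t = pi/4: v(pi/4) = 14.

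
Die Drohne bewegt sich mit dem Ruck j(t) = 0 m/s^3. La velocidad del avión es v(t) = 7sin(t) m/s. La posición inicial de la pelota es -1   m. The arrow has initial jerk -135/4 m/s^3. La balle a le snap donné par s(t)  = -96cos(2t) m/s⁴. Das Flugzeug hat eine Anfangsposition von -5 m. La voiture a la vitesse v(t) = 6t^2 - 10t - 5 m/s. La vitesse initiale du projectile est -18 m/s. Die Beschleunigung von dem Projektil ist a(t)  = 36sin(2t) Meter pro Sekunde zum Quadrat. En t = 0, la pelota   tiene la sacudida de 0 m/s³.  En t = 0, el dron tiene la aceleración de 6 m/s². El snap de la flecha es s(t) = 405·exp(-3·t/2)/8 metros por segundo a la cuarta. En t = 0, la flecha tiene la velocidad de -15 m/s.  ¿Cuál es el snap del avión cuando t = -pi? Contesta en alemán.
Um dies zu lösen, müssen wir 3 Ableitungen unserer Gleichung für die Geschwindigkeit v(t) = 7·sin(t) nehmen. Mit d/dt von v(t) finden wir a(t) = 7·cos(t). Durch Ableiten von der Beschleunigung erhalten wir den Ruck: j(t) = -7·sin(t). Die Ableitung von dem Ruck ergibt den Snap: s(t) = -7·cos(t). Wir haben den Snap s(t) = -7·cos(t). Durch Einsetzen von t = -pi: s(-pi) = 7.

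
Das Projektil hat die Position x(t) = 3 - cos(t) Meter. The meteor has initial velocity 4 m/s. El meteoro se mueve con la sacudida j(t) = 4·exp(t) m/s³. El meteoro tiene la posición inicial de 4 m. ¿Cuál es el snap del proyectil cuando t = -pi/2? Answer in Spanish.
Para resolver esto, necesitamos tomar 4 derivadas de nuestra ecuación de la posición x(t) = 3 - cos(t). Derivando la posición, obtenemos la velocidad: v(t) = sin(t). Derivando la velocidad, obtenemos la aceleración: a(t) = cos(t). Derivando la aceleración, obtenemos la sacudida: j(t) = -sin(t). Tomando d/dt de j(t), encontramos s(t) = -cos(t). Usando s(t) = -cos(t) y sustituyendo t = -pi/2, encontramos s = 0.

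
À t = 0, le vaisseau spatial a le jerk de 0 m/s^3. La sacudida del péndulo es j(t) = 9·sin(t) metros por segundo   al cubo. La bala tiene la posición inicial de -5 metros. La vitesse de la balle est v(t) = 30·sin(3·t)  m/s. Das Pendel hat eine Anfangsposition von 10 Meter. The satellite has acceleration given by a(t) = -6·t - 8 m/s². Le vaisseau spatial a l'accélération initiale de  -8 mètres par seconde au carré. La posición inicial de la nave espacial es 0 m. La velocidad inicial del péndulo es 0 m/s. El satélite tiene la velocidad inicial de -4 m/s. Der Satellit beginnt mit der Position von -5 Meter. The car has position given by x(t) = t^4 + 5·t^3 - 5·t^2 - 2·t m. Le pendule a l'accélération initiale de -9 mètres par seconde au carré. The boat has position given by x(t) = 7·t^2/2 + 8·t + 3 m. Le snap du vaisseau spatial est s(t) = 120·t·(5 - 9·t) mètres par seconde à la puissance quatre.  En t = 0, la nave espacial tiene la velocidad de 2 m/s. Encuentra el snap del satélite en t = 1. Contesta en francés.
En partant de l'accélération a(t) = -6·t - 8, nous prenons 2 dérivées. En dérivant l'accélération, nous obtenons le jerk: j(t) = -6. En dérivant le jerk, nous obtenons le snap: s(t) = 0. Nous avons le snap s(t) = 0. En substituant t = 1: s(1) = 0.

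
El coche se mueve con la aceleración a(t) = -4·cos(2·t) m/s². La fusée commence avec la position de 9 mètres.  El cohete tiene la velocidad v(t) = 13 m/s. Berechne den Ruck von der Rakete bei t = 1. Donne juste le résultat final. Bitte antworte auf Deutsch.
Die Antwort ist 0.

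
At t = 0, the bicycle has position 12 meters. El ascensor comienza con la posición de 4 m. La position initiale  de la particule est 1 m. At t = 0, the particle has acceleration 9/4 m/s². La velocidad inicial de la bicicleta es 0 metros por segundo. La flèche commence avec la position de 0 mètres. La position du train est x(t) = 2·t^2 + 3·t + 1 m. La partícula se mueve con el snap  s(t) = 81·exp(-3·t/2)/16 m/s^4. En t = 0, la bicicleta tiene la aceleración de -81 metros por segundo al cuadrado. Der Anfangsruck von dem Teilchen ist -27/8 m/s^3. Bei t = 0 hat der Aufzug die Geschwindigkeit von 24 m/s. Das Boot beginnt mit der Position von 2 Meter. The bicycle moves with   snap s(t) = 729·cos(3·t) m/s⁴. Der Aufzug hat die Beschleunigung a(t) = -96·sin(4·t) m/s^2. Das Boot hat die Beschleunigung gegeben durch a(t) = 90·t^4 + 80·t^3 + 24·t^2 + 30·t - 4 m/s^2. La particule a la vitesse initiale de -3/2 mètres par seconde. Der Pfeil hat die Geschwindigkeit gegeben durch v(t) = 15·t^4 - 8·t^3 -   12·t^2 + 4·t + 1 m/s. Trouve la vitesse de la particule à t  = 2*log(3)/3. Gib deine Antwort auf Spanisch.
Debemos encontrar la antiderivada de nuestra ecuación del snap s(t) = 81·exp(-3·t/2)/16 3 veces. La antiderivada del snap es la sacudida. Usando j(0) = -27/8, obtenemos j(t) = -27·exp(-3·t/2)/8. Integrando la sacudida y usando la condición inicial a(0) = 9/4, obtenemos a(t) = 9·exp(-3·t/2)/4. La antiderivada de la aceleración, con v(0) = -3/2, da la velocidad: v(t) = -3·exp(-3·t/2)/2. Tenemos la velocidad v(t) = -3·exp(-3·t/2)/2. Sustituyendo t = 2*log(3)/3: v(2*log(3)/3) = -1/2.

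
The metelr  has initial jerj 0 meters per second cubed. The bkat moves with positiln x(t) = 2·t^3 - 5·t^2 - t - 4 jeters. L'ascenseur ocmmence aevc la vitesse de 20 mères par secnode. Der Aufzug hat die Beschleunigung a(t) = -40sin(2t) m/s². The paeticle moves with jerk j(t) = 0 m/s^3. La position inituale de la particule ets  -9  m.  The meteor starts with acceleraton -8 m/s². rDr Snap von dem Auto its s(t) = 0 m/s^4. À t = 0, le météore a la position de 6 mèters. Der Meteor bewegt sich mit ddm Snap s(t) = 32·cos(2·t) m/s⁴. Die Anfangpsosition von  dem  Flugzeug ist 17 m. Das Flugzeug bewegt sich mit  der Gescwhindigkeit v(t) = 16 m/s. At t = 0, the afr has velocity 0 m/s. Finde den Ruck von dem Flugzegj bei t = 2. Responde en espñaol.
Partiendo de la velocidad v(t) = 16, tomamos 2 derivadas. Tomando d/dt de v(t), encontramos a(t) = 0. Tomando d/dt de a(t), encontramos j(t) = 0. Usando j(t) = 0 y sustituyendo t = 2, encontramos j = 0.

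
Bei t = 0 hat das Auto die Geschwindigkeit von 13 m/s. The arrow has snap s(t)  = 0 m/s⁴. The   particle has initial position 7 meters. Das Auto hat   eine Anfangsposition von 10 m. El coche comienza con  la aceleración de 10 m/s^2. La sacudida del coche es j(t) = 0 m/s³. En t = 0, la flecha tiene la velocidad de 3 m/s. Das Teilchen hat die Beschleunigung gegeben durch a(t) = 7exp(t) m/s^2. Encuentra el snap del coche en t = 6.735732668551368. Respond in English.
Starting from jerk j(t) = 0, we take 1 derivative. Taking d/dt of j(t), we find s(t) = 0. Using s(t) = 0 and substituting t = 6.735732668551368, we find s = 0.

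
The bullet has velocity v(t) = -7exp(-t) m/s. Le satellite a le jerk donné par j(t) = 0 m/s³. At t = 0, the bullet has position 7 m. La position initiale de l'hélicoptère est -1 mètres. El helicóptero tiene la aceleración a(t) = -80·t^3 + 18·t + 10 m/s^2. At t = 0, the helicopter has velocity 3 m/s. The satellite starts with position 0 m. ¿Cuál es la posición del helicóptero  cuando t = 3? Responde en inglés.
To solve this, we need to take 2 integrals of our acceleration equation a(t) = -80·t^3 + 18·t + 10. Integrating acceleration and using the initial condition v(0) = 3, we get v(t) = -20·t^4 + 9·t^2 + 10·t + 3. Finding the antiderivative of v(t) and using x(0) = -1: x(t) = -4·t^5 + 3·t^3 + 5·t^2 + 3·t - 1. Using x(t) = -4·t^5 + 3·t^3 + 5·t^2 + 3·t - 1 and substituting t = 3, we find x = -838.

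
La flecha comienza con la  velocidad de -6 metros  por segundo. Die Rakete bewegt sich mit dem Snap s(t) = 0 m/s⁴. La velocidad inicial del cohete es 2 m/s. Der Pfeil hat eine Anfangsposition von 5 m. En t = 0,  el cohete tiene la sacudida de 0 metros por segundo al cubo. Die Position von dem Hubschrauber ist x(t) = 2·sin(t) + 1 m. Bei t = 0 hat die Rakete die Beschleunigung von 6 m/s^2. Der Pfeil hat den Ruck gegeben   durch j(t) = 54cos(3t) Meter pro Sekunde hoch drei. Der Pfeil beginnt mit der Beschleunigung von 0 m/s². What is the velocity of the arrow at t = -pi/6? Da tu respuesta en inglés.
We must find the integral of our jerk equation j(t) = 54·cos(3·t) 2 times. Taking ∫j(t)dt and applying a(0) = 0, we find a(t) = 18·sin(3·t). Taking ∫a(t)dt and applying v(0) = -6, we find v(t) = -6·cos(3·t). Using v(t) = -6·cos(3·t) and substituting t = -pi/6, we find v = 0.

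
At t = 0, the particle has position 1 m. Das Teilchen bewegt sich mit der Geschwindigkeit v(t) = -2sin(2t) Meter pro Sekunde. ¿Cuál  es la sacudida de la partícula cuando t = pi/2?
Debemos derivar nuestra ecuación de la velocidad v(t) = -2·sin(2·t) 2 veces. Tomando d/dt de v(t), encontramos a(t) = -4·cos(2·t). Tomando d/dt de a(t), encontramos j(t) = 8·sin(2·t). Tenemos la sacudida j(t) = 8·sin(2·t). Sustituyendo t = pi/2: j(pi/2) = 0.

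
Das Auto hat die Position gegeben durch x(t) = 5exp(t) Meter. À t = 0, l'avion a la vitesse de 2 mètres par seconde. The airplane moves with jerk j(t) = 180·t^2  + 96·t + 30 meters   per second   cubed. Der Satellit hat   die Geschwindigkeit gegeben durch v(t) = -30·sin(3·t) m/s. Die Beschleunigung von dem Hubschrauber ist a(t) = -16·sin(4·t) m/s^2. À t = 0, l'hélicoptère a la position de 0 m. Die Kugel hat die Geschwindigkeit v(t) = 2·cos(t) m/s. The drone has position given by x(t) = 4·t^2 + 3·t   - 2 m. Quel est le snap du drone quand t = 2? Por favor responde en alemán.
Wir müssen unsere Gleichung für die Position x(t) = 4·t^2 + 3·t - 2 4-mal ableiten. Mit d/dt von x(t) finden wir v(t) = 8·t + 3. Durch Ableiten von der Geschwindigkeit erhalten wir die Beschleunigung: a(t) = 8. Die Ableitung von der Beschleunigung ergibt den Ruck: j(t) = 0. Mit d/dt von j(t) finden wir s(t) = 0. Mit s(t) = 0 und Einsetzen von t = 2, finden wir s = 0.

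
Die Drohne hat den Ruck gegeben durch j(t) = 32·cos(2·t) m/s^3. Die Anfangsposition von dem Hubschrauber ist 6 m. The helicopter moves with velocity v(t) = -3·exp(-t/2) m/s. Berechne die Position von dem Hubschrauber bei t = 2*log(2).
Wir müssen unsere Gleichung für die Geschwindigkeit v(t) = -3·exp(-t/2) 1-mal integrieren. Mit ∫v(t)dt und Anwendung von x(0) = 6, finden wir x(t) = 6·exp(-t/2). Wir haben die Position x(t) = 6·exp(-t/2). Durch Einsetzen von t = 2*log(2): x(2*log(2)) = 3.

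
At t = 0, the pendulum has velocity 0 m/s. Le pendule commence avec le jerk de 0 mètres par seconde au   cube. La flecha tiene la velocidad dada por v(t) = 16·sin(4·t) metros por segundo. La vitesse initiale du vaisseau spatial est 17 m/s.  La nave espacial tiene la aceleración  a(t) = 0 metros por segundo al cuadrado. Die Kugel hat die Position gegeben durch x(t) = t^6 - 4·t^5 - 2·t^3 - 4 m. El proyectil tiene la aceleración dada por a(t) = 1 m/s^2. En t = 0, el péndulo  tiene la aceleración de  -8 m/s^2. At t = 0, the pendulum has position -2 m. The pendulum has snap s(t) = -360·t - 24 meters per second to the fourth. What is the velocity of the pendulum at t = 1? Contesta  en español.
Partiendo del snap s(t) = -360·t - 24, tomamos 3 integrales. La antiderivada del snap es la sacudida. Usando j(0) = 0, obtenemos j(t) = 12·t·(-15·t - 2). Tomando ∫j(t)dt y aplicando a(0) = -8, encontramos a(t) = -60·t^3 - 12·t^2 - 8. La integral de la aceleración, con v(0) = 0, da la velocidad: v(t) = t·(-15·t^3 - 4·t^2 - 8). Tenemos la velocidad v(t) = t·(-15·t^3 - 4·t^2 - 8). Sustituyendo t = 1: v(1) = -27.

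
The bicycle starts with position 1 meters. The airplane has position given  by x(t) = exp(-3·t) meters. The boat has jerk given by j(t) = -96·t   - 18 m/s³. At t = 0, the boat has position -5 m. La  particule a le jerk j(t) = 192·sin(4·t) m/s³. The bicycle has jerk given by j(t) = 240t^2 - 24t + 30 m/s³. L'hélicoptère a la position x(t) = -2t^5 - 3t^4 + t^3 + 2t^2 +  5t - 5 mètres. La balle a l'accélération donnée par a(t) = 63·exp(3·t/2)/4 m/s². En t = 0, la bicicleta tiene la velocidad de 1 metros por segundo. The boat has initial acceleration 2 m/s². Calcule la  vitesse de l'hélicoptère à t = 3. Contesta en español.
Debemos derivar nuestra ecuación de la posición x(t) = -2·t^5 - 3·t^4 + t^3 + 2·t^2 + 5·t - 5 1 vez. Tomando d/dt de x(t), encontramos v(t) = -10·t^4 - 12·t^3 + 3·t^2 + 4·t + 5. De la ecuación de la velocidad v(t) = -10·t^4 - 12·t^3 + 3·t^2 + 4·t + 5, sustituimos t = 3 para obtener v = -1090.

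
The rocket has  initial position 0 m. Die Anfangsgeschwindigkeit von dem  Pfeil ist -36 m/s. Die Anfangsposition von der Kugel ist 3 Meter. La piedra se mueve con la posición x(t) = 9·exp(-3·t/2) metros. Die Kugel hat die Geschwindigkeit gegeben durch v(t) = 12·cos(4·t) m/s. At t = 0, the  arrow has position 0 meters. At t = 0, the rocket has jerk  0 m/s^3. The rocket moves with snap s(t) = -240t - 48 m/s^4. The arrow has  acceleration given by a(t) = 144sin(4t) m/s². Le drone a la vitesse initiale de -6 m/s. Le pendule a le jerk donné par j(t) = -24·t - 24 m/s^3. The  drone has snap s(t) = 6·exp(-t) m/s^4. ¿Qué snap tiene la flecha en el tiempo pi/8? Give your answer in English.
We must differentiate our acceleration equation a(t) = 144·sin(4·t) 2 times. Taking d/dt of a(t), we find j(t) = 576·cos(4·t). Differentiating jerk, we get snap: s(t) = -2304·sin(4·t). We have snap s(t) = -2304·sin(4·t). Substituting t = pi/8: s(pi/8) = -2304.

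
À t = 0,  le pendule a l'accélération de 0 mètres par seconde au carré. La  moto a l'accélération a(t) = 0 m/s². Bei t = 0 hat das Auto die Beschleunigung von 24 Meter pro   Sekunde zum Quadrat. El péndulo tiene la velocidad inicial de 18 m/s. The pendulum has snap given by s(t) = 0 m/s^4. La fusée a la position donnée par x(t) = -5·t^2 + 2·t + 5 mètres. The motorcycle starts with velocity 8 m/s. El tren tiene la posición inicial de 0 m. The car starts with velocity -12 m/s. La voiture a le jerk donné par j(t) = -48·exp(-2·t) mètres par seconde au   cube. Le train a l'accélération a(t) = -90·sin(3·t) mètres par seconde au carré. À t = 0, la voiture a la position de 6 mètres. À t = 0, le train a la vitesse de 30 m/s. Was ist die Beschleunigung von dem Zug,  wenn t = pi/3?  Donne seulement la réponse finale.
Die Antwort ist 0.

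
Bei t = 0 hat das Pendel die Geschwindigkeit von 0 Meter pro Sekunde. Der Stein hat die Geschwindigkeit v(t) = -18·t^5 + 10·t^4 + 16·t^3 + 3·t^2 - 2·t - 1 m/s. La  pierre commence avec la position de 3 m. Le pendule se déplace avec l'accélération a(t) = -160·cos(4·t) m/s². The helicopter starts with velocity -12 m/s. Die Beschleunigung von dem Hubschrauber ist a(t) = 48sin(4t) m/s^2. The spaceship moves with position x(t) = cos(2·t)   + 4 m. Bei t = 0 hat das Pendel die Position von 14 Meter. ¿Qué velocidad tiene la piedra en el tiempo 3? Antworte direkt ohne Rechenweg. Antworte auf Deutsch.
v(3) = -3112.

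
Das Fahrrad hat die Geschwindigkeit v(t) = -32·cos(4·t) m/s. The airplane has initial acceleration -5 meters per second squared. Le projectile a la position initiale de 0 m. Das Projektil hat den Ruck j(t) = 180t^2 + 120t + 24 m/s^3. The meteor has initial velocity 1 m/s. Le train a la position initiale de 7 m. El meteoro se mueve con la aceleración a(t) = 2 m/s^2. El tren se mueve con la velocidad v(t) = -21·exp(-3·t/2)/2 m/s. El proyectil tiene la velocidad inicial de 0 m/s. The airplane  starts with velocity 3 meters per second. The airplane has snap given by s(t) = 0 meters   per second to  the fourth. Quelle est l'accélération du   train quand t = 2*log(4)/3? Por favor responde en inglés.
To solve this, we need to take 1 derivative of our velocity equation v(t) = -21·exp(-3·t/2)/2. The derivative of velocity gives acceleration: a(t) = 63·exp(-3·t/2)/4. From the given acceleration equation a(t) = 63·exp(-3·t/2)/4, we substitute t = 2*log(4)/3 to get a = 63/16.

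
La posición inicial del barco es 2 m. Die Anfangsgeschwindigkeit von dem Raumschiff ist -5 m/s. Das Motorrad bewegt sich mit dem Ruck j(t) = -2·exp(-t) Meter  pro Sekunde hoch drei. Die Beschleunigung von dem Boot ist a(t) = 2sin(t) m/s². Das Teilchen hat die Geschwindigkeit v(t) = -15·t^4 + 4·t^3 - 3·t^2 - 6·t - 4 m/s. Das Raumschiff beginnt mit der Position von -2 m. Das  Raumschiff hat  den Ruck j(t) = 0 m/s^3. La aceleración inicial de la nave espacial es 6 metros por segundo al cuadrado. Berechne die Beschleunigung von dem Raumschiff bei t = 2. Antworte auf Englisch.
We need to integrate our jerk equation j(t) = 0 1 time. Integrating jerk and using the initial condition a(0) = 6, we get a(t) = 6. We have acceleration a(t) = 6. Substituting t = 2: a(2) = 6.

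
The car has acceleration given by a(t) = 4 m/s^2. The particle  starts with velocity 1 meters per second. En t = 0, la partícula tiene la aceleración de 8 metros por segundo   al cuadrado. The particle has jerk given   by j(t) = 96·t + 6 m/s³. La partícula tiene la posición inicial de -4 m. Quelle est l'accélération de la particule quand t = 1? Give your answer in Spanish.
Partiendo de la sacudida j(t) = 96·t + 6, tomamos 1 integral. Tomando ∫j(t)dt y aplicando a(0) = 8, encontramos a(t) = 48·t^2 + 6·t + 8. Tenemos la aceleración a(t) = 48·t^2 + 6·t + 8. Sustituyendo t = 1: a(1) = 62.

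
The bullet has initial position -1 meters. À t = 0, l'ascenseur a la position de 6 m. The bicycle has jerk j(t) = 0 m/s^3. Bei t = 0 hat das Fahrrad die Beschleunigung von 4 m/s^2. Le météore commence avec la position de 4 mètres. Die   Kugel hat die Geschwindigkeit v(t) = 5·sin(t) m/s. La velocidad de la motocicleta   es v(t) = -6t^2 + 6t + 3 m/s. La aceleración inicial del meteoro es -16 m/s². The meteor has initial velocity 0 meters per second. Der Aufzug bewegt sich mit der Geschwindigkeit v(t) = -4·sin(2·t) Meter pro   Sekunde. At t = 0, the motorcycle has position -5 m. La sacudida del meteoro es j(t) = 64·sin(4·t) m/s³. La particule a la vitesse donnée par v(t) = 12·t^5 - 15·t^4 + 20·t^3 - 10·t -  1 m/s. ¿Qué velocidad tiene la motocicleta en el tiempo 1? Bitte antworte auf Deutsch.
Mit v(t) = -6·t^2 + 6·t + 3 und Einsetzen von t = 1, finden wir v = 3.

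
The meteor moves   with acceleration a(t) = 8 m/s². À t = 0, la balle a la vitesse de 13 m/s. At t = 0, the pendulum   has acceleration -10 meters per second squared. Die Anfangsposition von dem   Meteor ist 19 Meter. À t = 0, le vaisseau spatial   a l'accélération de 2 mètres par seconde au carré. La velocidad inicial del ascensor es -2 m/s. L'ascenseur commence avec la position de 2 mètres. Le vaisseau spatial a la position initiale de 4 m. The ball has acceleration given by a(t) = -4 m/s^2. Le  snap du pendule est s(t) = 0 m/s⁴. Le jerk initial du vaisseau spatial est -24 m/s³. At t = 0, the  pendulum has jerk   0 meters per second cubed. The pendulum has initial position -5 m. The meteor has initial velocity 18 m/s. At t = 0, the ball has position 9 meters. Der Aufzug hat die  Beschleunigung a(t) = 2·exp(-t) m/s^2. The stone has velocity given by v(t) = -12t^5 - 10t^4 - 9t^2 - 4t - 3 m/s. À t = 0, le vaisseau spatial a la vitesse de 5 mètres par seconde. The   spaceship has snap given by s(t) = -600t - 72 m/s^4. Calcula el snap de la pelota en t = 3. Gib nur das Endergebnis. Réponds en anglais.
At t = 3, s = 0.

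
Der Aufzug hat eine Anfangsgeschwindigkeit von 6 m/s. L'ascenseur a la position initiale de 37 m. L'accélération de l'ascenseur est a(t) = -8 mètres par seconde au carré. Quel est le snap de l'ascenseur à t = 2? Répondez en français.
En partant de l'accélération a(t) = -8, nous prenons 2 dérivées. En dérivant l'accélération, nous obtenons le jerk: j(t) = 0. En dérivant le jerk, nous obtenons le snap: s(t) = 0. De l'équation du snap s(t) = 0, nous substituons t = 2 pour obtenir s = 0.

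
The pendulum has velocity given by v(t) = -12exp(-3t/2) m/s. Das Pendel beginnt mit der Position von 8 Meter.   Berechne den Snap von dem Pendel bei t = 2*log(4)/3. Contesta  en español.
Para resolver esto, necesitamos tomar 3 derivadas de nuestra ecuación de la velocidad v(t) = -12·exp(-3·t/2). Derivando la velocidad, obtenemos la aceleración: a(t) = 18·exp(-3·t/2). Derivando la aceleración, obtenemos la sacudida: j(t) = -27·exp(-3·t/2). La derivada de la sacudida da el snap: s(t) = 81·exp(-3·t/2)/2. Usando s(t) = 81·exp(-3·t/2)/2 y sustituyendo t = 2*log(4)/3, encontramos s = 81/8.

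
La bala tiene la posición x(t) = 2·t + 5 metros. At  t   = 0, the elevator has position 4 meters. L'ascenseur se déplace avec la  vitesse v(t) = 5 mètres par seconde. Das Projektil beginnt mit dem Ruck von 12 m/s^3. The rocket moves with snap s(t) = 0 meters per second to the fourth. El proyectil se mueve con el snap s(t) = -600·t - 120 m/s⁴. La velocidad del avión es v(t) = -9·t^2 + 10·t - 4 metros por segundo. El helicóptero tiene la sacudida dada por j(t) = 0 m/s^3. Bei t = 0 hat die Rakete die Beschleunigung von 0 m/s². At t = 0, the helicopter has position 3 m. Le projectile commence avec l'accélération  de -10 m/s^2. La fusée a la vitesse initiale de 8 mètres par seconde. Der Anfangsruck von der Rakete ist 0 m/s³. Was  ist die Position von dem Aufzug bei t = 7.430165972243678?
Wir müssen unsere Gleichung für die Geschwindigkeit v(t) = 5 1-mal integrieren. Mit ∫v(t)dt und Anwendung von x(0) = 4, finden wir x(t) = 5·t + 4. Aus der Gleichung für die Position x(t) = 5·t + 4, setzen wir t = 7.430165972243678 ein und erhalten x = 41.1508298612184.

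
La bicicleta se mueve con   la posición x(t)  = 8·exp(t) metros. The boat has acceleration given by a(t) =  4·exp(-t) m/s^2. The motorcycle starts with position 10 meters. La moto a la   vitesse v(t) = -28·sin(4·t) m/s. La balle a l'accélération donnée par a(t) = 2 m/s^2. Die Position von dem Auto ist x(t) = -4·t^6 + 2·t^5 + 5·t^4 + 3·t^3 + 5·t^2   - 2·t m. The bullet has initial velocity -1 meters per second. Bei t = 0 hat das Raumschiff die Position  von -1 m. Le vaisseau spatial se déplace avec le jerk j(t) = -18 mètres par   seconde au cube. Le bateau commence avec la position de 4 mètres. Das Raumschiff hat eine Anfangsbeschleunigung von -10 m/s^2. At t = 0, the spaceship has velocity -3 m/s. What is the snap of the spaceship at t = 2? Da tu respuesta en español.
Partiendo de la sacudida j(t) = -18, tomamos 1 derivada. Derivando la sacudida, obtenemos el snap: s(t) = 0. De la ecuación del snap s(t) = 0, sustituimos t = 2 para obtener s = 0.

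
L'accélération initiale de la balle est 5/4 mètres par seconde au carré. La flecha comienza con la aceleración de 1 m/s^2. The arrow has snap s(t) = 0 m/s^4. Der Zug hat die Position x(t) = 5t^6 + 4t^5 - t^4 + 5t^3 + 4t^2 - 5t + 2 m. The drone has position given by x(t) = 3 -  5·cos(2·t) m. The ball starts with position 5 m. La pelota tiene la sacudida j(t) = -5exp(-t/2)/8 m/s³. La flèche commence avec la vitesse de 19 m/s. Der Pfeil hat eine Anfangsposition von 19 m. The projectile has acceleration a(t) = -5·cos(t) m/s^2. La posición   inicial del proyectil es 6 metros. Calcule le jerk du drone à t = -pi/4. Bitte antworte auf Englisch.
To solve this, we need to take 3 derivatives of our position equation x(t) = 3 - 5·cos(2·t). Taking d/dt of x(t), we find v(t) = 10·sin(2·t). Taking d/dt of v(t), we find a(t) = 20·cos(2·t). Differentiating acceleration, we get jerk: j(t) = -40·sin(2·t). Using j(t) = -40·sin(2·t) and substituting t = -pi/4, we find j = 40.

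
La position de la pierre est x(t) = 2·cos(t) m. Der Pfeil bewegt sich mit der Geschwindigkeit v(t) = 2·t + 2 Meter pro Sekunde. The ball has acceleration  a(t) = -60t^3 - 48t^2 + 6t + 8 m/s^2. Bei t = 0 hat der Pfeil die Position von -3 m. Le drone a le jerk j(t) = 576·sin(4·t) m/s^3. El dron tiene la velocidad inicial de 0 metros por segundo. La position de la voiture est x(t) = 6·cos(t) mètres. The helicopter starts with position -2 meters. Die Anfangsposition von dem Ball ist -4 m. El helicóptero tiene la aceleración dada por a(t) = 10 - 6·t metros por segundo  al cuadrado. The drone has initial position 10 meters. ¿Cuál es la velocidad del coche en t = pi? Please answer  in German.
Wir müssen unsere Gleichung für die Position x(t) = 6·cos(t) 1-mal ableiten. Durch Ableiten von der Position erhalten wir die Geschwindigkeit: v(t) = -6·sin(t). Wir haben die Geschwindigkeit v(t) = -6·sin(t). Durch Einsetzen von t = pi: v(pi) = 0.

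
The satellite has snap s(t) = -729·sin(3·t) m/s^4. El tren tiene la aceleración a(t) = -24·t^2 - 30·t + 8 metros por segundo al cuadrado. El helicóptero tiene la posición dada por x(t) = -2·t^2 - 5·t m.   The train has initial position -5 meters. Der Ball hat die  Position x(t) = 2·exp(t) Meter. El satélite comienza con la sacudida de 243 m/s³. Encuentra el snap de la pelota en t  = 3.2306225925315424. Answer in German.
Um dies zu lösen, müssen wir 4 Ableitungen unserer Gleichung für die Position x(t) = 2·exp(t) nehmen. Die Ableitung von der Position ergibt die Geschwindigkeit: v(t) = 2·exp(t). Mit d/dt von v(t) finden wir a(t) = 2·exp(t). Mit d/dt von a(t) finden wir j(t) = 2·exp(t). Durch Ableiten von dem Ruck erhalten wir den Snap: s(t) = 2·exp(t). Mit s(t) = 2·exp(t) und Einsetzen von t = 3.2306225925315424, finden wir s = 50.5908015941574.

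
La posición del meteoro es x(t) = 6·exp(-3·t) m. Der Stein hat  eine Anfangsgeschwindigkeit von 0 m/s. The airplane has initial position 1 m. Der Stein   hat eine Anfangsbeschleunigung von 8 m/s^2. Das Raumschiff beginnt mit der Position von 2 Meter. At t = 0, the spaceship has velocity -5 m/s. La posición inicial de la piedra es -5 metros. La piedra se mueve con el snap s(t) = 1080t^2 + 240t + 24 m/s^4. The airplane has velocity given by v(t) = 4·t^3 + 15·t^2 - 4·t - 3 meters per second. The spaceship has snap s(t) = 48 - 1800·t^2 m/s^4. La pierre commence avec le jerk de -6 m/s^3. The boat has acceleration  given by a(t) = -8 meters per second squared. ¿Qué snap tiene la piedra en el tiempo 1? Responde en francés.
En utilisant s(t) = 1080·t^2 + 240·t + 24 et en substituant t = 1, nous trouvons s = 1344.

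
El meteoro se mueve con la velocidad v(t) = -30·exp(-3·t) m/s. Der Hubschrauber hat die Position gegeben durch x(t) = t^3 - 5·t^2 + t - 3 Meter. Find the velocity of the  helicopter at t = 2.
To solve this, we need to take 1 derivative of our position equation x(t) = t^3 - 5·t^2 + t - 3. The derivative of position gives velocity: v(t) = 3·t^2 - 10·t + 1. We have velocity v(t) = 3·t^2 - 10·t + 1. Substituting t = 2: v(2) = -7.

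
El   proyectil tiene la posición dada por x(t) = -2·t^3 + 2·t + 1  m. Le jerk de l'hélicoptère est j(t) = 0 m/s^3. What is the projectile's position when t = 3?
From the given position equation x(t) = -2·t^3 + 2·t + 1, we substitute t = 3 to get x = -47.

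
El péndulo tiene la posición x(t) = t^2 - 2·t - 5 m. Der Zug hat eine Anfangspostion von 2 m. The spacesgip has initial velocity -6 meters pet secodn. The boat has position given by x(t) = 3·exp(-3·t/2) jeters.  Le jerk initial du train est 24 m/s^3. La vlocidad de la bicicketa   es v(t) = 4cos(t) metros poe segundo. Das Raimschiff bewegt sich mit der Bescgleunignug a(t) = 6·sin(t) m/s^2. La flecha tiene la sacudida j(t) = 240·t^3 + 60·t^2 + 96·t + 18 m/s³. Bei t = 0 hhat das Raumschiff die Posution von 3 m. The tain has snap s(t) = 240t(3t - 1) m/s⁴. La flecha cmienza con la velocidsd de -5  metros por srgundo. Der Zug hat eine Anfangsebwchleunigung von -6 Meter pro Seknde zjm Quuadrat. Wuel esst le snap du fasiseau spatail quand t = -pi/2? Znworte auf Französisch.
En partant de l'accélération a(t) = 6·sin(t), nous prenons 2 dérivées. En prenant d/dt de a(t), nous trouvons j(t) = 6·cos(t). En prenant d/dt de j(t), nous trouvons s(t) = -6·sin(t). Nous avons le snap s(t) = -6·sin(t). En substituant t = -pi/2: s(-pi/2) = 6.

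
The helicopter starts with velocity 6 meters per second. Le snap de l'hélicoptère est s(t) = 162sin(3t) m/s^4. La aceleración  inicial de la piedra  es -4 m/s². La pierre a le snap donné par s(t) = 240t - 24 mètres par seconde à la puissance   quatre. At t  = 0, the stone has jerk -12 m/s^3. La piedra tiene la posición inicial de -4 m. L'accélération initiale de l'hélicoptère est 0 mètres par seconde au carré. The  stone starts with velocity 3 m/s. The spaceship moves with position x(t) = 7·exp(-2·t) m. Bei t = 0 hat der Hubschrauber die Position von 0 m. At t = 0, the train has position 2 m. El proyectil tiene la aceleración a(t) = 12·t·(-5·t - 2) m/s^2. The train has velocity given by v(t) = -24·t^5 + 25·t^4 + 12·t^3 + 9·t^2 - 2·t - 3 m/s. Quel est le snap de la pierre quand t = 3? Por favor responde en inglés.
Using s(t) = 240·t - 24 and substituting t = 3, we find s = 696.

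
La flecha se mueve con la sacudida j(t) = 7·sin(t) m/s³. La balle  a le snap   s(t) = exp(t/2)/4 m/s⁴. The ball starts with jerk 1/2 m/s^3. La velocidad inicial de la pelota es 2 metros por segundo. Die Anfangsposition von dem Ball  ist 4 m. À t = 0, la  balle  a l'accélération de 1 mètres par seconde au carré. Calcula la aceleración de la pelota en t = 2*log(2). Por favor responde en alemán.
Wir müssen das Integral unserer Gleichung für den Snap s(t) = exp(t/2)/4 2-mal finden. Die Stammfunktion von dem Snap, mit j(0) = 1/2, ergibt den Ruck: j(t) = exp(t/2)/2. Die Stammfunktion von dem Ruck, mit a(0) = 1, ergibt die Beschleunigung: a(t) = exp(t/2). Aus der Gleichung für die Beschleunigung a(t) = exp(t/2), setzen wir t = 2*log(2) ein und erhalten a = 2.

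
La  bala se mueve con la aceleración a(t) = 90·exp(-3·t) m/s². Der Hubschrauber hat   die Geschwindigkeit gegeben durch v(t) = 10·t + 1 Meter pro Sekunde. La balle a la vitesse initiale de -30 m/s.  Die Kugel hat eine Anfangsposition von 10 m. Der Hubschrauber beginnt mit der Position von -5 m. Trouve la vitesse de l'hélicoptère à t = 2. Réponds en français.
En utilisant v(t) = 10·t + 1 et en substituant t = 2, nous trouvons v = 21.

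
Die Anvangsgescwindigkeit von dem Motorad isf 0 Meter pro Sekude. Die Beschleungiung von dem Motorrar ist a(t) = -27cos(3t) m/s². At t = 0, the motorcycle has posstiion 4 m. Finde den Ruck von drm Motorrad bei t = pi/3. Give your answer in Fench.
Pour résoudre ceci, nous devons prendre 1 dérivée de notre équation de l'accélération a(t) = -27·cos(3·t). La dérivée de l'accélération donne le jerk: j(t) = 81·sin(3·t). En utilisant j(t) = 81·sin(3·t) et en substituant t = pi/3, nous trouvons j = 0.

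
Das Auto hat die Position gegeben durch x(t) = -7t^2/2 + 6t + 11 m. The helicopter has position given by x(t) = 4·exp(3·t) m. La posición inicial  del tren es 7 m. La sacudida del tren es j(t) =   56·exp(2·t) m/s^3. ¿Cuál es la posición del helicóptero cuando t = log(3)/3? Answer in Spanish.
De la ecuación de la posición x(t) = 4·exp(3·t), sustituimos t = log(3)/3 para obtener x = 12.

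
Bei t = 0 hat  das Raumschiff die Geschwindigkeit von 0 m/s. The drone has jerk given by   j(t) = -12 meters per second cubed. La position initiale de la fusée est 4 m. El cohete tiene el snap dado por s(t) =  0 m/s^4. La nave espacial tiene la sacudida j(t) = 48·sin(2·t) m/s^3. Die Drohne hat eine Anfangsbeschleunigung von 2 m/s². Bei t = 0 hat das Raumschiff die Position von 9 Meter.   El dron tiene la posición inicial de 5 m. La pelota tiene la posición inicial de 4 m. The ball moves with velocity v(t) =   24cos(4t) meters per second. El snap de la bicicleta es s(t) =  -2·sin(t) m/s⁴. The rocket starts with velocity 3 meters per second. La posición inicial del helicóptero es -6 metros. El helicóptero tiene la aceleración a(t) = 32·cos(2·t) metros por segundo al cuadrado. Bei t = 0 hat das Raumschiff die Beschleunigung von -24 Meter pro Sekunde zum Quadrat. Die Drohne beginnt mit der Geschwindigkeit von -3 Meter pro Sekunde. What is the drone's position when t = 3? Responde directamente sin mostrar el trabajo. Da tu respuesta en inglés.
The position at t = 3 is x = -49.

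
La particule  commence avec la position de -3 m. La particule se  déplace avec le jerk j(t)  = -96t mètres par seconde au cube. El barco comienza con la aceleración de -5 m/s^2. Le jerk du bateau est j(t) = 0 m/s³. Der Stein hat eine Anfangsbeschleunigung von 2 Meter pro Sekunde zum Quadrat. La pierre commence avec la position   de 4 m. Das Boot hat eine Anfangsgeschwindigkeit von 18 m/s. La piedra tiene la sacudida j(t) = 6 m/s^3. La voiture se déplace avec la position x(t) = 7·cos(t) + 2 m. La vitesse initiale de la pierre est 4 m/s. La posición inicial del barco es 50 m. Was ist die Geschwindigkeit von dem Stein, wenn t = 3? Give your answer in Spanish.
Necesitamos integrar nuestra ecuación de la sacudida j(t) = 6 2 veces. La integral de la sacudida, con a(0) = 2, da la aceleración: a(t) = 6·t + 2. Tomando ∫a(t)dt y aplicando v(0) = 4, encontramos v(t) = 3·t^2 + 2·t + 4. Usando v(t) = 3·t^2 + 2·t + 4 y sustituyendo t = 3, encontramos v = 37.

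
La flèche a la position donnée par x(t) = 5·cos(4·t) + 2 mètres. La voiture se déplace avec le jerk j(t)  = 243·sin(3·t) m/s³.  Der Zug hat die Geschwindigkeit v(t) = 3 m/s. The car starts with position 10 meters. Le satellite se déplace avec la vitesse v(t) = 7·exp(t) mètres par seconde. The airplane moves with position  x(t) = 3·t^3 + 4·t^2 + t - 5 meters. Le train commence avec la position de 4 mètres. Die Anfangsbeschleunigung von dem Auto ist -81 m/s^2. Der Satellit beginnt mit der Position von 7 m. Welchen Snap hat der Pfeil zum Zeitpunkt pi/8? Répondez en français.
Pour résoudre ceci, nous devons prendre 4 dérivées de notre équation de la position x(t) = 5·cos(4·t) + 2. La dérivée de la position donne la vitesse: v(t) = -20·sin(4·t). En dérivant la vitesse, nous obtenons l'accélération: a(t) = -80·cos(4·t). En dérivant l'accélération, nous obtenons le jerk: j(t) = 320·sin(4·t). En dérivant le jerk, nous obtenons le snap: s(t) = 1280·cos(4·t). Nous avons le snap s(t) = 1280·cos(4·t). En substituant t = pi/8: s(pi/8) = 0.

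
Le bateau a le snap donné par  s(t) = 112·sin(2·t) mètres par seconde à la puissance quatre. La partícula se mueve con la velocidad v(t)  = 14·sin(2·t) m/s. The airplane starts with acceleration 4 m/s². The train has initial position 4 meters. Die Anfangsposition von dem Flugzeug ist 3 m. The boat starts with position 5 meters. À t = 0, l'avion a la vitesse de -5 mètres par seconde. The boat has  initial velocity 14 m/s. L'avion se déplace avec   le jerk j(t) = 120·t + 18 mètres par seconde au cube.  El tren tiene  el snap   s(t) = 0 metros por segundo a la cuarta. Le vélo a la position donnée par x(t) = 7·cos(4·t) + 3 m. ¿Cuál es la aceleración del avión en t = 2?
Necesitamos integrar nuestra ecuación de la sacudida j(t) = 120·t + 18 1 vez. Tomando ∫j(t)dt y aplicando a(0) = 4, encontramos a(t) = 60·t^2 + 18·t + 4. Tenemos la aceleración a(t) = 60·t^2 + 18·t + 4. Sustituyendo t = 2: a(2) = 280.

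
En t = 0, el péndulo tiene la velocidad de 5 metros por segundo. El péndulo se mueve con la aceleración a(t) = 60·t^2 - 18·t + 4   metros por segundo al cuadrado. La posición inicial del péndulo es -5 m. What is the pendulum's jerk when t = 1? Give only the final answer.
The jerk at t = 1 is j = 102.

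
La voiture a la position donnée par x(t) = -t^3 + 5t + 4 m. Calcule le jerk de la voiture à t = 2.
Nous devons dériver notre équation de la position x(t) = -t^3 + 5·t + 4 3 fois. En prenant d/dt de x(t), nous trouvons v(t) = 5 - 3·t^2. En dérivant la vitesse, nous obtenons l'accélération: a(t) = -6·t. La dérivée de l'accélération donne le jerk: j(t) = -6. De l'équation du jerk j(t) = -6, nous substituons t = 2 pour obtenir j = -6.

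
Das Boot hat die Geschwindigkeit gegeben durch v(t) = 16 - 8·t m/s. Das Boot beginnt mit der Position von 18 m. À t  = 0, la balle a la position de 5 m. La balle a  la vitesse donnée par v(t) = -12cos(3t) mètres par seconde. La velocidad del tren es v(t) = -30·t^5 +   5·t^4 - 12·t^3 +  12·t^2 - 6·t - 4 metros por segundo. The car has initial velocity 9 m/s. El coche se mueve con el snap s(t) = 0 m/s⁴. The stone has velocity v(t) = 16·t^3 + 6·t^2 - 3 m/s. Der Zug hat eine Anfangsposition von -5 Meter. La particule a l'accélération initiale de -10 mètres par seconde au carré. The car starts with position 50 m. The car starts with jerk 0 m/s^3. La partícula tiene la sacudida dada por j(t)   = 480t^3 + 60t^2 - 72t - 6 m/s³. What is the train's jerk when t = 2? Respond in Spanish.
Debemos derivar nuestra ecuación de la velocidad v(t) = -30·t^5 + 5·t^4 - 12·t^3 + 12·t^2 - 6·t - 4 2 veces. La derivada de la velocidad da la aceleración: a(t) = -150·t^4 + 20·t^3 - 36·t^2 + 24·t - 6. La derivada de la aceleración da la sacudida: j(t) = -600·t^3 + 60·t^2 - 72·t + 24. De la ecuación de la sacudida j(t) = -600·t^3 + 60·t^2 - 72·t + 24, sustituimos t = 2 para obtener j = -4680.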